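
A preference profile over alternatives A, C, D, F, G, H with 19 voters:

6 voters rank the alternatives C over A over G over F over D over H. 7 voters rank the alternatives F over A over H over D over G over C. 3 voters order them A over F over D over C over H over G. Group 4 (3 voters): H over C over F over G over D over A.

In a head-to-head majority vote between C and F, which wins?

F

Ballots ranking C above F: 6 + 3 = 9.
Ballots ranking F above C: 19 − 9 = 10.
F wins the head-to-head 10–9.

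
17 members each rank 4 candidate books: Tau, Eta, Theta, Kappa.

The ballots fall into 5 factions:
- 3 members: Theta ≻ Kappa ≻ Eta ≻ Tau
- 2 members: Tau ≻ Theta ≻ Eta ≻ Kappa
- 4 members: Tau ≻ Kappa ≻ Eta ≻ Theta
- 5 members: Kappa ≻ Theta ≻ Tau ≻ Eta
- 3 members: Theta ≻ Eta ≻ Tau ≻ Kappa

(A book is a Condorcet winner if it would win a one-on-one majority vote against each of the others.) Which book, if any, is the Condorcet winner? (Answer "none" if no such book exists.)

none

Head-to-head results (17 members):
Tau vs Eta: 2+4+5 = 11 for Tau, 6 for Eta — Tau by 11–6.
Tau vs Theta: 6 to 11, Theta.
Tau vs Kappa: 2+4+3 = 9 for Tau, 8 for Kappa — Tau by 9–8.
Eta vs Theta: Eta preferred on 4 ballots; Theta wins 13–4.
Eta vs Kappa: 5 to 12, Kappa.
Theta vs Kappa: 3+2+3 = 8 for Theta, 9 for Kappa — Kappa by 9–8.
Each book drops at least one matchup (Tau loses to Theta; Eta loses to Tau; Theta loses to Kappa; Kappa loses to Tau); the cycle Tau → Kappa → Theta → Tau rules out a Condorcet winner.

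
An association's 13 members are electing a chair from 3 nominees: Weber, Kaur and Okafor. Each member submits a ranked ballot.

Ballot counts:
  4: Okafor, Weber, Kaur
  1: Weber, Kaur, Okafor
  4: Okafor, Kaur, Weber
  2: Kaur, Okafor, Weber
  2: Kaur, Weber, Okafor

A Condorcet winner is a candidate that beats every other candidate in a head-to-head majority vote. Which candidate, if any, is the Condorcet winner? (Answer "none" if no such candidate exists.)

Okafor

Check each pair by majority over 13 ballots:
Weber vs Kaur: Kaur wins 8–5.
Weber vs Okafor: Okafor wins 10–3.
Kaur vs Okafor: Okafor, 8–5.
Only Okafor has no losses; Okafor is the Condorcet winner.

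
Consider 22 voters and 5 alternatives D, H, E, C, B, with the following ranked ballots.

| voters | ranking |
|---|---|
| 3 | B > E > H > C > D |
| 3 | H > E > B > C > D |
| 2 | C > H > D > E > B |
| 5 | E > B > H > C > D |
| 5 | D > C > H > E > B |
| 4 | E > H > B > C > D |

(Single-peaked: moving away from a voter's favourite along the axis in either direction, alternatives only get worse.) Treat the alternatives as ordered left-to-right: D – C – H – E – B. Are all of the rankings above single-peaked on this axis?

Axis positions: D=1, C=2, H=3, E=4, B=5.
Type 1 (peak B at position 5): ranking walks positions 5-4-3-2-1, expanding outward from the peak — single-peaked.
Type 2 (peak H at position 3): ranking walks positions 3-4-5-2-1, expanding outward from the peak — single-peaked.
Type 3 (peak C at position 2): ranking walks positions 2-3-1-4-5, expanding outward from the peak — single-peaked.
Type 4 (peak E at position 4): ranking walks positions 4-5-3-2-1, expanding outward from the peak — single-peaked.
Type 5 (peak D at position 1): ranking walks positions 1-2-3-4-5, expanding outward from the peak — single-peaked.
Type 6 (peak E at position 4): ranking walks positions 4-3-5-2-1, expanding outward from the peak — single-peaked.
Every ranking is single-peaked on this axis.

yes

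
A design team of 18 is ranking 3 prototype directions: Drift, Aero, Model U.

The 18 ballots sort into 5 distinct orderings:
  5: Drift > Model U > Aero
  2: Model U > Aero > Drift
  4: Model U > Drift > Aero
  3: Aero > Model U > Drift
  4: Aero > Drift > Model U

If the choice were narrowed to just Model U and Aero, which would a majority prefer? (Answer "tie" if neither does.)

Ballots ranking Model U above Aero: 5 + 2 + 4 = 11.
Ballots ranking Aero above Model U: 18 − 11 = 7.
Model U wins the head-to-head 11–7.

Model U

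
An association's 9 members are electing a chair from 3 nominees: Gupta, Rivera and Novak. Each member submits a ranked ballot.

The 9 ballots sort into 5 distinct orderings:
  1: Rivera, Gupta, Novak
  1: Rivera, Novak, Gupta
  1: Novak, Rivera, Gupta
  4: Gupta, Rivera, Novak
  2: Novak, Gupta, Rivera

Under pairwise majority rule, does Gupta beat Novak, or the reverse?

Gupta

Ballots ranking Gupta above Novak: 1 + 4 = 5.
Ballots ranking Novak above Gupta: 9 − 5 = 4.
Gupta wins the head-to-head 5–4.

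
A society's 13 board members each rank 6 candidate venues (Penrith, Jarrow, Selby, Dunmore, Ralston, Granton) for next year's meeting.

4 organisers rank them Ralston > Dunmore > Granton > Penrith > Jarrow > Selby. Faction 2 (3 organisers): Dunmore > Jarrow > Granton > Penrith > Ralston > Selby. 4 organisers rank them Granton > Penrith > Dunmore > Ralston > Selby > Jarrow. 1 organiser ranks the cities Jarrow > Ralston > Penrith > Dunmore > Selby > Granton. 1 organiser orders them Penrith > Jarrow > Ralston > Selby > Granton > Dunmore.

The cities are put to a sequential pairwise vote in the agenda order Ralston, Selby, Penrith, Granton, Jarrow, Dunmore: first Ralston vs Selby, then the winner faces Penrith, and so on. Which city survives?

Round 1: Ralston vs Selby — 13–0, Ralston advances.
Round 2: Ralston vs Penrith — 5–8, Penrith advances.
Round 3: Penrith vs Granton — 2–11, Granton advances.
Round 4: Granton vs Jarrow — 8–5, Granton advances.
Round 5: Granton vs Dunmore — 5–8, Dunmore advances.
Dunmore survives the agenda.

Dunmore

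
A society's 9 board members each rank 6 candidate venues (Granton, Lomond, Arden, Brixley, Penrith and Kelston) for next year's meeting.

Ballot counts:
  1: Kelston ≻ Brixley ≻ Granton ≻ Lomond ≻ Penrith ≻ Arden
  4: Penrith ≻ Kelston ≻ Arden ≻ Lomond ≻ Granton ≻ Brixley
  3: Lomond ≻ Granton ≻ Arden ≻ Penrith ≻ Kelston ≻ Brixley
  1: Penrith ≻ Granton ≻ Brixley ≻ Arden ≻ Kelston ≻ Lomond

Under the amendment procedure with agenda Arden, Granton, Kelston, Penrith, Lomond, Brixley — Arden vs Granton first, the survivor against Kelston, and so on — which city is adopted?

Round 1: Arden vs Granton — 4–5, Granton advances.
Round 2: Granton vs Kelston — 4–5, Kelston advances.
Round 3: Kelston vs Penrith — 1–8, Penrith advances.
Round 4: Penrith vs Lomond — 5–4, Penrith advances.
Round 5: Penrith vs Brixley — 8–1, Penrith advances.
Penrith survives the agenda.

Penrith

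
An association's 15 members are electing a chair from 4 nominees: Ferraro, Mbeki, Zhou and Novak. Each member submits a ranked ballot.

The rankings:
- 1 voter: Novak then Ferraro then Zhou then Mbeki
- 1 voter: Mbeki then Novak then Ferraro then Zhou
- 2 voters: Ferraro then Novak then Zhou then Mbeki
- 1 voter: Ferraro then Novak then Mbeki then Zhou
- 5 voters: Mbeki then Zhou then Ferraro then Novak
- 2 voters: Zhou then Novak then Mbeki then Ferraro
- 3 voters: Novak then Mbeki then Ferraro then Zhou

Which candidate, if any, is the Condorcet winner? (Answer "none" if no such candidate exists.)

Pairwise majorities:
Ferraro–Mbeki: Mbeki 11–4.
Ferraro–Zhou: Ferraro 8–7.
Ferraro–Novak: Ferraro 8–7.
Mbeki vs Zhou: Mbeki wins 10–5.
Mbeki vs Novak: Novak wins 9–6.
Zhou vs Novak: Novak wins 8–7.
Each candidate drops at least one matchup (Ferraro loses to Mbeki; Mbeki loses to Novak; Zhou loses to Ferraro; Novak loses to Ferraro); the cycle Ferraro > Novak > Mbeki > Ferraro rules out a Condorcet winner.

none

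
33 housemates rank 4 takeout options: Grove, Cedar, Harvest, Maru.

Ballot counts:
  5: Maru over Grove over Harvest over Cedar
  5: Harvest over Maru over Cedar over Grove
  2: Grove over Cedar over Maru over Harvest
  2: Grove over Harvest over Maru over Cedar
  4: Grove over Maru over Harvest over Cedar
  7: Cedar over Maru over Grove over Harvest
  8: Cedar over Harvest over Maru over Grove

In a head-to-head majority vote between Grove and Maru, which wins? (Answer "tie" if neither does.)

Ballots ranking Grove above Maru: 2 + 2 + 4 = 8.
Ballots ranking Maru above Grove: 33 − 8 = 25.
Maru wins the head-to-head 25–8.

Maru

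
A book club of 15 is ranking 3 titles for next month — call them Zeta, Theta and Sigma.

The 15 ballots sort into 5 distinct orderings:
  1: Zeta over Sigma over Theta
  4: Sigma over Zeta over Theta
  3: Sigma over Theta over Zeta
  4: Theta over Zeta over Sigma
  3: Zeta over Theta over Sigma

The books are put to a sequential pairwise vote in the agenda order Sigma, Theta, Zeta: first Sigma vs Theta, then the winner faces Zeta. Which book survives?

Round 1: Sigma vs Theta — 8–7, Sigma advances.
Round 2: Sigma vs Zeta — 7–8, Zeta advances.
Zeta survives the agenda.

Zeta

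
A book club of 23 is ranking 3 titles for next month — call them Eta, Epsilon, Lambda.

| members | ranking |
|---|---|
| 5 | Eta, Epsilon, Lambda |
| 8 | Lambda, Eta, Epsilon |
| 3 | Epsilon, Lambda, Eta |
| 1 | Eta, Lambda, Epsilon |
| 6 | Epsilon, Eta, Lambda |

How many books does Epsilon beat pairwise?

1

Epsilon against each rival (23 members):
Epsilon vs Eta: Epsilon is ranked higher on 3+6 = 9 ballots, Eta on 14. Eta wins 14–9.
Epsilon vs Lambda: 5+3+6 = 14 for Epsilon, 9 for Lambda — Epsilon by 14–9.
Epsilon beats Lambda; loses to Eta — 1 pairwise win.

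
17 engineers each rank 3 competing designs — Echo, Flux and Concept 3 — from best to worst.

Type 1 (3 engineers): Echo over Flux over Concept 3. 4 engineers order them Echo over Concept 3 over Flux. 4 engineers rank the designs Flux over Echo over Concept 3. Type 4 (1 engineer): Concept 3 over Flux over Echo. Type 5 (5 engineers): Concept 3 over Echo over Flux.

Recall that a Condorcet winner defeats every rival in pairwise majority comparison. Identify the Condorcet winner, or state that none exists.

Echo

Head-to-head results (17 engineers):
Echo vs Flux: Echo preferred on 3+4+5 = 12 ballots; Echo wins 12–5.
Echo vs Concept 3: Echo preferred on 3+4+4 = 11 ballots; Echo wins 11–6.
Flux vs Concept 3: Flux preferred on 3+4 = 7 ballots; Concept 3 wins 10–7.
Echo wins every pairwise contest, so Echo is the Condorcet winner.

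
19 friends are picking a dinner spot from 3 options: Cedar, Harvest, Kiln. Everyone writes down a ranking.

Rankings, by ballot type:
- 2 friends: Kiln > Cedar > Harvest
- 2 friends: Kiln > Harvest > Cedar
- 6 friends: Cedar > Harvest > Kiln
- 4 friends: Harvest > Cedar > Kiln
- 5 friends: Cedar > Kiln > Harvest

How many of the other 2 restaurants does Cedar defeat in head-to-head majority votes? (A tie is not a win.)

2

Cedar against each rival (19 friends):
Cedar vs Harvest: 2+6+5 = 13 for Cedar, 6 for Harvest — Cedar by 13–6.
Cedar vs Kiln: Cedar preferred on 6+4+5 = 15 ballots; Cedar wins 15–4.
Cedar beats Harvest, Kiln — 2 pairwise wins.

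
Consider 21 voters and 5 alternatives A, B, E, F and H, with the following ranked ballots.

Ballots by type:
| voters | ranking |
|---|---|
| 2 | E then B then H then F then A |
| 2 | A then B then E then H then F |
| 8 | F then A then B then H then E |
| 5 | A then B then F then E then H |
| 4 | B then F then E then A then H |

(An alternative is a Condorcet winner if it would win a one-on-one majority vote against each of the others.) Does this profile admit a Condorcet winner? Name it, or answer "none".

Head-to-head results (21 voters):
A vs B: A preferred on 2+8+5 = 15 ballots; A wins 15–6.
A vs E: A is ranked higher on 2+8+5 = 15 ballots, E on 6. A wins 15–6.
A vs F: 2+5 = 7 for A, 14 for F — F by 14–7.
A vs H: 2+8+5+4 = 19 for A, 2 for H — A by 19–2.
B vs E: B preferred on 2+8+5+4 = 19 ballots; B wins 19–2.
B vs F: B is ranked higher on 2+2+5+4 = 13 ballots, F on 8. B wins 13–8.
B vs H: B is ranked higher on 2+2+8+5+4 = 21 ballots, H on 0. B wins 21–0.
E vs F: 4 to 17, F.
E vs H: 2+2+5+4 = 13 for E, 8 for H — E by 13–8.
F vs H: 8+5+4 = 17 for F, 4 for H — F by 17–4.
No alternative is unbeaten: A loses to F; B loses to A; E loses to A; F loses to B; H loses to A. In particular A → B → F → A is a majority cycle — no Condorcet winner exists.

none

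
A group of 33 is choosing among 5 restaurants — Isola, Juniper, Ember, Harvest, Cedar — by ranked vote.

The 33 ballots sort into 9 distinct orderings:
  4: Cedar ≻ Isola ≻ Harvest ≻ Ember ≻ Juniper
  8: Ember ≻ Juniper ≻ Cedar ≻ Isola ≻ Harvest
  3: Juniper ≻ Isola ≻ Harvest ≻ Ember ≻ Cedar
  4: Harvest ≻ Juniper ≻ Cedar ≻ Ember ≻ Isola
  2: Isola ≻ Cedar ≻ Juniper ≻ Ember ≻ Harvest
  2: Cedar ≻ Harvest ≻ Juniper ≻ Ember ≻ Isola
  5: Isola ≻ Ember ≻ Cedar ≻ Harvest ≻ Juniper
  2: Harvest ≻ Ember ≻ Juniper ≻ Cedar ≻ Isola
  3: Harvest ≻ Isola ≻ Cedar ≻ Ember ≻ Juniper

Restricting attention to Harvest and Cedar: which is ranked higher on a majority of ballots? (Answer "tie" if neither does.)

Cedar

Ballots ranking Harvest above Cedar: 3 + 4 + 2 + 3 = 12.
Ballots ranking Cedar above Harvest: 33 − 12 = 21.
Cedar wins the head-to-head 21–12.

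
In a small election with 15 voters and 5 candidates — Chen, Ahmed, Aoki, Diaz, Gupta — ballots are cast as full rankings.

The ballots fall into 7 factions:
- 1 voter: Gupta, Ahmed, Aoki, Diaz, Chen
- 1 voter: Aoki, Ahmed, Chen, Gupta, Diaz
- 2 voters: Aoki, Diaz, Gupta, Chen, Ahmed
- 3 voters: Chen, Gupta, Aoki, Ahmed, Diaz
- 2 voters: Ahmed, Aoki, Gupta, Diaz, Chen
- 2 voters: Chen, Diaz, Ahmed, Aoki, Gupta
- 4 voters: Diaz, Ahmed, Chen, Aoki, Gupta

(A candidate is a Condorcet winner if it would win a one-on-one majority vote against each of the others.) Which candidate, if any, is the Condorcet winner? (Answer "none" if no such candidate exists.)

none

Check each pair by majority over 15 ballots:
Chen vs Ahmed: Ahmed, 8–7.
Chen vs Aoki: Chen wins 9–6.
Chen–Diaz: Diaz 9–6.
Chen vs Gupta: Chen wins 10–5.
Ahmed–Aoki: Ahmed 9–6.
Ahmed–Diaz: Diaz 8–7.
Ahmed–Gupta: Ahmed 9–6.
Aoki vs Diaz: Aoki wins 9–6.
Aoki vs Gupta: Aoki wins 11–4.
Diaz vs Gupta: Diaz wins 8–7.
Every candidate loses at least once (Chen loses to Ahmed; Ahmed loses to Diaz; Aoki loses to Chen; Diaz loses to Aoki; Gupta loses to Chen). The majority relation contains the cycle Chen beats Aoki beats Diaz beats Chen, so there is no Condorcet winner.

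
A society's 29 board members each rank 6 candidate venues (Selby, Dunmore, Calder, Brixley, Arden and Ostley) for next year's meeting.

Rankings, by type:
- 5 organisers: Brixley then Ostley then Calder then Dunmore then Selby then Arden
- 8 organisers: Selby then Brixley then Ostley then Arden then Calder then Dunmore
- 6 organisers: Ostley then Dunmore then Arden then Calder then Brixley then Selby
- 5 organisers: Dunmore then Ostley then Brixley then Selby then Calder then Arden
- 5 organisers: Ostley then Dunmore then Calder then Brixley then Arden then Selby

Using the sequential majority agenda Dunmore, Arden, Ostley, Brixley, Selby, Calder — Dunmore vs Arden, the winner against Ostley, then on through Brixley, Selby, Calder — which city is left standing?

Round 1: Dunmore vs Arden — 21–8, Dunmore advances.
Round 2: Dunmore vs Ostley — 5–24, Ostley advances.
Round 3: Ostley vs Brixley — 16–13, Ostley advances.
Round 4: Ostley vs Selby — 21–8, Ostley advances.
Round 5: Ostley vs Calder — 29–0, Ostley advances.
The agenda winner is Ostley.

Ostley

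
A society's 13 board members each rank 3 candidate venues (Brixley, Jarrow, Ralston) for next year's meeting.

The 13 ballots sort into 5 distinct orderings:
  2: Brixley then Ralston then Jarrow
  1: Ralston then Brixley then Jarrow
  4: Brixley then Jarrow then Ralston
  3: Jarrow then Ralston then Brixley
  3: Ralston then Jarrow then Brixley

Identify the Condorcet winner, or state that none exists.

none

Check each pair by majority over 13 ballots:
Brixley vs Jarrow: Brixley wins 7–6.
Brixley vs Ralston: 2+4 = 6 for Brixley, 7 for Ralston — Ralston by 7–6.
Jarrow vs Ralston: Jarrow wins 7–6.
Each city drops at least one matchup (Brixley loses to Ralston; Jarrow loses to Brixley; Ralston loses to Jarrow); the cycle Brixley > Jarrow > Ralston > Brixley rules out a Condorcet winner.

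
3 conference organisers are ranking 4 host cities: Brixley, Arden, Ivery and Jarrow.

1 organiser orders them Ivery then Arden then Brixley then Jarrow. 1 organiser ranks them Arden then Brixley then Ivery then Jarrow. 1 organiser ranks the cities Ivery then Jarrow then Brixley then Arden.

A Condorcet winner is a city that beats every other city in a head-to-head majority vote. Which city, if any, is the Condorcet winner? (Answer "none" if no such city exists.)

Ivery

Head-to-head results (3 organisers):
Brixley–Arden: Arden 2–1.
Brixley vs Ivery: Ivery wins 2–1.
Brixley vs Jarrow: Brixley is ranked higher on 1+1 = 2 ballots, Jarrow on 1. Brixley wins 2–1.
Arden vs Ivery: Ivery wins 2–1.
Arden vs Jarrow: Arden wins 2–1.
Ivery vs Jarrow: Ivery is ranked higher on 1+1+1 = 3 ballots, Jarrow on 0. Ivery wins 3–0.
Ivery beats each of Brixley, Arden, Jarrow — Ivery is the Condorcet winner.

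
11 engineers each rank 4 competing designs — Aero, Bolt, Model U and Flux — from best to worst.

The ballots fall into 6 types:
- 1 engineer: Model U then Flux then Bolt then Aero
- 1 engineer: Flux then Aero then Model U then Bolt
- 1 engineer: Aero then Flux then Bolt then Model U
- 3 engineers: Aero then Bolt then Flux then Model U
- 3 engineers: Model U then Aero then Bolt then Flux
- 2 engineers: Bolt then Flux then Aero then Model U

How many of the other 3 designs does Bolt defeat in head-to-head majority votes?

2

Bolt against each rival (11 engineers):
Bolt vs Aero: Bolt is ranked higher on 1+2 = 3 ballots, Aero on 8. Aero wins 8–3.
Bolt vs Model U: Bolt preferred on 1+3+2 = 6 ballots; Bolt wins 6–5.
Bolt vs Flux: Bolt preferred on 3+3+2 = 8 ballots; Bolt wins 8–3.
Bolt beats Model U, Flux; loses to Aero — 2 pairwise wins.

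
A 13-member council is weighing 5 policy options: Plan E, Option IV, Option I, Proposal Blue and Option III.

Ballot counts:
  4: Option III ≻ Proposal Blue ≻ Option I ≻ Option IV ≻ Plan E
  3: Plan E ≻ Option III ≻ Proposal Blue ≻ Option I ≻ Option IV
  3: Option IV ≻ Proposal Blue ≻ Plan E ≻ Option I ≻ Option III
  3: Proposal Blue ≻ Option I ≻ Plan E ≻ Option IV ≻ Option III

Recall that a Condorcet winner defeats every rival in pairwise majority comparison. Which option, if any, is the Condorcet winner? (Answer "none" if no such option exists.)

none

Check each pair by majority over 13 ballots:
Plan E vs Option IV: Plan E preferred on 3+3 = 6 ballots; Option IV wins 7–6.
Plan E vs Option I: Plan E preferred on 3+3 = 6 ballots; Option I wins 7–6.
Plan E–Proposal Blue: Proposal Blue 10–3.
Plan E–Option III: Plan E 9–4.
Option IV–Option I: Option I 10–3.
Option IV vs Proposal Blue: Option IV preferred on 3 ballots; Proposal Blue wins 10–3.
Option IV vs Option III: 6 to 7, Option III.
Option I vs Proposal Blue: Proposal Blue, 13–0.
Option I vs Option III: Option III wins 7–6.
Proposal Blue vs Option III: Proposal Blue preferred on 3+3 = 6 ballots; Option III wins 7–6.
Each option drops at least one matchup (Plan E loses to Option IV; Option IV loses to Option I; Option I loses to Proposal Blue; Proposal Blue loses to Option III; Option III loses to Plan E); the cycle Plan E > Option III > Option IV > Plan E rules out a Condorcet winner.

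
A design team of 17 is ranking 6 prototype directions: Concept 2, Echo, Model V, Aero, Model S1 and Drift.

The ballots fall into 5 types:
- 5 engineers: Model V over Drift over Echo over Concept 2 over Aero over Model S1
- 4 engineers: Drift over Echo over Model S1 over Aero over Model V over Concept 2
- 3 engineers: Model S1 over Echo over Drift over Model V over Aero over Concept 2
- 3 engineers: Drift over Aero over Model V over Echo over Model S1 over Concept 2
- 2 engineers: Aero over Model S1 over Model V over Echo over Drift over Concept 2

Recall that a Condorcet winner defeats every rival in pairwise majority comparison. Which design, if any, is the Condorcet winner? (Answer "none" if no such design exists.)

Drift

Head-to-head results (17 engineers):
Concept 2 vs Echo: Echo wins 17–0.
Concept 2–Model V: Model V 17–0.
Concept 2–Aero: Aero 12–5.
Concept 2–Model S1: Model S1 12–5.
Concept 2–Drift: Drift 17–0.
Echo vs Model V: Model V, 10–7.
Echo vs Aero: Echo, 12–5.
Echo vs Model S1: Echo wins 12–5.
Echo–Drift: Drift 12–5.
Model V–Aero: Aero 9–8.
Model V vs Model S1: Model S1, 9–8.
Model V vs Drift: Drift, 10–7.
Aero vs Model S1: Aero wins 10–7.
Aero vs Drift: Drift wins 15–2.
Model S1 vs Drift: Drift, 12–5.
Only Drift has no losses; Drift is the Condorcet winner.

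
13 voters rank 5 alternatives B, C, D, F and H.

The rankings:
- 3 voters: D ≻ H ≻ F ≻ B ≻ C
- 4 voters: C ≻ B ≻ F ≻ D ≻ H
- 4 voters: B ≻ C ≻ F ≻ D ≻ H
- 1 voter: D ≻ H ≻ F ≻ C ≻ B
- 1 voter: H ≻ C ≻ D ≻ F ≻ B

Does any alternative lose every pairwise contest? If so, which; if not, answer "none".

Head-to-head results (13 voters):
B vs C: B is ranked higher on 3+4 = 7 ballots, C on 6. B wins 7–6.
B–D: B 8–5.
B–F: B 8–5.
B vs H: 4+4 = 8 for B, 5 for H — B by 8–5.
C vs D: C is ranked higher on 4+4+1 = 9 ballots, D on 4. C wins 9–4.
C–F: C 9–4.
C vs H: 4+4 = 8 for C, 5 for H — C by 8–5.
D vs F: 5 to 8, F.
D vs H: D is ranked higher on 3+4+4+1 = 12 ballots, H on 1. D wins 12–1.
F vs H: F wins 8–5.
Only H has no wins; H is the Condorcet loser.

H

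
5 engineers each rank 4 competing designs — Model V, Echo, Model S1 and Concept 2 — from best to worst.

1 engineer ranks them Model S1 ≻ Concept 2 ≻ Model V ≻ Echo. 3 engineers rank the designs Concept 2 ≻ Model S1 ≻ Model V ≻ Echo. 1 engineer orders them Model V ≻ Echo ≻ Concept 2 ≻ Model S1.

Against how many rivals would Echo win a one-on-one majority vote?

0

Echo against each rival (5 engineers):
Echo–Model V: Model V 5–0.
Echo–Model S1: Model S1 4–1.
Echo–Concept 2: Concept 2 4–1.
Echo beats no one; loses to Model V, Model S1, Concept 2 — 0 pairwise wins.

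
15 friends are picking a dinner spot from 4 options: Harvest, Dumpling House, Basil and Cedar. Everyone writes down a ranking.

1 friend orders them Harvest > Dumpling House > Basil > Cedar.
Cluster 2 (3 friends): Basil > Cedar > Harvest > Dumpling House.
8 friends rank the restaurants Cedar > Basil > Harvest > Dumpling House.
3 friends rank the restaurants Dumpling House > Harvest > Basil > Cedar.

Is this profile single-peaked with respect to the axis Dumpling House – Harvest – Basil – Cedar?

yes

Axis positions: Dumpling House=1, Harvest=2, Basil=3, Cedar=4.
Cluster 1 (peak Harvest at position 2): ranking walks positions 2-1-3-4, expanding outward from the peak — single-peaked.
Cluster 2 (peak Basil at position 3): ranking walks positions 3-4-2-1, expanding outward from the peak — single-peaked.
Cluster 3 (peak Cedar at position 4): ranking walks positions 4-3-2-1, expanding outward from the peak — single-peaked.
Cluster 4 (peak Dumpling House at position 1): ranking walks positions 1-2-3-4, expanding outward from the peak — single-peaked.
Every ranking is single-peaked on this axis.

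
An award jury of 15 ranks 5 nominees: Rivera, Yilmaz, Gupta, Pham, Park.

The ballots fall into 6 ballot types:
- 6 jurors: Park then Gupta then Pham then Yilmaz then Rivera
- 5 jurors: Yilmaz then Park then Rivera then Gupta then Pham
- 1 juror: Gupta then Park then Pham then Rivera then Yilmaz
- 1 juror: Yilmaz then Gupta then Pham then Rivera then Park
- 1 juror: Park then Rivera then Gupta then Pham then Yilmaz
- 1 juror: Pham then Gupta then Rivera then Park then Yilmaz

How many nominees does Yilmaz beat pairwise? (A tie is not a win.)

Yilmaz against each rival (15 jurors):
Yilmaz vs Rivera: Yilmaz wins 12–3.
Yilmaz vs Gupta: Gupta wins 9–6.
Yilmaz vs Pham: 6 to 9, Pham.
Yilmaz vs Park: Park wins 9–6.
Yilmaz beats Rivera; loses to Gupta, Pham, Park — 1 pairwise win.

1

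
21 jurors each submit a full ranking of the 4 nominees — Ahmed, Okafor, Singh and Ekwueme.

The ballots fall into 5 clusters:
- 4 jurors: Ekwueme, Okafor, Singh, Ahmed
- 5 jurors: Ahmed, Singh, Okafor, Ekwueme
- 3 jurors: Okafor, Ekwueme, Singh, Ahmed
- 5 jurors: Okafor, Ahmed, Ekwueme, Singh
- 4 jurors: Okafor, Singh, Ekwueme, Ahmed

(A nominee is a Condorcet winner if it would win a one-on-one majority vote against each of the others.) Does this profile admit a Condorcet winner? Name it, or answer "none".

Okafor

Head-to-head results (21 jurors):
Ahmed vs Okafor: Okafor wins 16–5.
Ahmed vs Singh: Singh, 11–10.
Ahmed vs Ekwueme: Ekwueme wins 11–10.
Okafor vs Singh: Okafor wins 16–5.
Okafor vs Ekwueme: Okafor wins 17–4.
Singh vs Ekwueme: Ekwueme, 12–9.
Okafor defeats every rival head-to-head and is the Condorcet winner.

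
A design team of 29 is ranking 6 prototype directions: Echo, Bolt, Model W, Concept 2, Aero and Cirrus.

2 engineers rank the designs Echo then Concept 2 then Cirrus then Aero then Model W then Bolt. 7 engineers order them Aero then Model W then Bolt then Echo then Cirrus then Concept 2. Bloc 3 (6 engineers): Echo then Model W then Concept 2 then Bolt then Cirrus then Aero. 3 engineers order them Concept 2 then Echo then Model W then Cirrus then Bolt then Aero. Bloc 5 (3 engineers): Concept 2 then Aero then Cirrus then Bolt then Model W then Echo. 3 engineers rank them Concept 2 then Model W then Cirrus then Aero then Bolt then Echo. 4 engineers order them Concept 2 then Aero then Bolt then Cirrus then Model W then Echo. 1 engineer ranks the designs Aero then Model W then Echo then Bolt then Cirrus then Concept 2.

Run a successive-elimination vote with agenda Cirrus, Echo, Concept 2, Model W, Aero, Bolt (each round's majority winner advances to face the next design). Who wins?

Round 1: Cirrus vs Echo — 10–19, Echo advances.
Round 2: Echo vs Concept 2 — 16–13, Echo advances.
Round 3: Echo vs Model W — 11–18, Model W advances.
Round 4: Model W vs Aero — 12–17, Aero advances.
Round 5: Aero vs Bolt — 20–9, Aero advances.
The agenda winner is Aero.

Aero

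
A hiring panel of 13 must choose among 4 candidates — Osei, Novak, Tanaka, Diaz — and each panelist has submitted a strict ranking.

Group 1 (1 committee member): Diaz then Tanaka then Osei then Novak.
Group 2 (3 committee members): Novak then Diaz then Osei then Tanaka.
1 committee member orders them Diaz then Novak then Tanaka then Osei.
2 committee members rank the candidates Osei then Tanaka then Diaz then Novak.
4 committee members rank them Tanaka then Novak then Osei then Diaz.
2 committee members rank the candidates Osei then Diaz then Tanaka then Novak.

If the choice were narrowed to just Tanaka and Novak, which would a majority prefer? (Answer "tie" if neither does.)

Tanaka

Ballots ranking Tanaka above Novak: 1 + 2 + 4 + 2 = 9.
Ballots ranking Novak above Tanaka: 13 − 9 = 4.
Tanaka wins the head-to-head 9–4.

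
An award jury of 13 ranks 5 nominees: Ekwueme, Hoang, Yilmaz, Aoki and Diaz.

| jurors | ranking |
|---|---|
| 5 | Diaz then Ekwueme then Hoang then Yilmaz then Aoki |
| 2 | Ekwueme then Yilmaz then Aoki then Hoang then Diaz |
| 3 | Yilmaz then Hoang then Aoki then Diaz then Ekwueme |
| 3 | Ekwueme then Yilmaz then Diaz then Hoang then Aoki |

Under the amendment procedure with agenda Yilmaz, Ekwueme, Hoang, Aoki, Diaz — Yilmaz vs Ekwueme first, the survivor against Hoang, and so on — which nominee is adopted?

Round 1: Yilmaz vs Ekwueme — 3–10, Ekwueme advances.
Round 2: Ekwueme vs Hoang — 10–3, Ekwueme advances.
Round 3: Ekwueme vs Aoki — 10–3, Ekwueme advances.
Round 4: Ekwueme vs Diaz — 5–8, Diaz advances.
Diaz survives the agenda.

Diaz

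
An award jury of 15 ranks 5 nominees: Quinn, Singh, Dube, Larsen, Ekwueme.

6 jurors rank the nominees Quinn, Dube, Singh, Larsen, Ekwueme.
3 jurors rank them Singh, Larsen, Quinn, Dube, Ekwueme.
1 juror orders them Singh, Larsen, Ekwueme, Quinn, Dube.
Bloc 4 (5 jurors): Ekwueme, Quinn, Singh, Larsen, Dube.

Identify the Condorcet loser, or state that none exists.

Head-to-head results (15 jurors):
Quinn vs Singh: Quinn is ranked higher on 6+5 = 11 ballots, Singh on 4. Quinn wins 11–4.
Quinn vs Dube: 15 to 0, Quinn.
Quinn–Larsen: Quinn 11–4.
Quinn vs Ekwueme: Quinn is ranked higher on 6+3 = 9 ballots, Ekwueme on 6. Quinn wins 9–6.
Singh vs Dube: 3+1+5 = 9 for Singh, 6 for Dube — Singh by 9–6.
Singh vs Larsen: Singh is ranked higher on 6+3+1+5 = 15 ballots, Larsen on 0. Singh wins 15–0.
Singh–Ekwueme: Singh 10–5.
Dube vs Larsen: Dube preferred on 6 ballots; Larsen wins 9–6.
Dube–Ekwueme: Dube 9–6.
Larsen vs Ekwueme: Larsen, 10–5.
Only Ekwueme has no wins; Ekwueme is the Condorcet loser.

Ekwueme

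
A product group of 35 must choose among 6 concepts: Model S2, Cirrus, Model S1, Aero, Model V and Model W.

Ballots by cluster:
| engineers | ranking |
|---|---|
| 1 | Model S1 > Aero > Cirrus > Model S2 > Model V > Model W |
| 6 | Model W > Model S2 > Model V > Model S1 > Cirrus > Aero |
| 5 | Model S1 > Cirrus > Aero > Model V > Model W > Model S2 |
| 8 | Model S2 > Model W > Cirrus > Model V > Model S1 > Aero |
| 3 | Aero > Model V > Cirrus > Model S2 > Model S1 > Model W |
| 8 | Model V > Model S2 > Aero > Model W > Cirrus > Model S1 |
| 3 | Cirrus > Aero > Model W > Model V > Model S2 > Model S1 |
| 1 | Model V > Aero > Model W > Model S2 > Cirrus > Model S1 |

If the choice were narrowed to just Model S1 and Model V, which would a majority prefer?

Ballots ranking Model S1 above Model V: 1 + 5 = 6.
Ballots ranking Model V above Model S1: 35 − 6 = 29.
Model V wins the head-to-head 29–6.

Model V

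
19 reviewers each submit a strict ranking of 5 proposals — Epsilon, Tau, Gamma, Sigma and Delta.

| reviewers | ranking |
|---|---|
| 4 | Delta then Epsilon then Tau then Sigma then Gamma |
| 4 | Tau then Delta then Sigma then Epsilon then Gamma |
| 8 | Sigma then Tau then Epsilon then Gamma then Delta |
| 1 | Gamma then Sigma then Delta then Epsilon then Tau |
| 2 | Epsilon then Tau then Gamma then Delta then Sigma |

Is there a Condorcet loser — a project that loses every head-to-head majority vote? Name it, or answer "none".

Pairwise majorities:
Epsilon–Tau: Tau 12–7.
Epsilon vs Gamma: Epsilon preferred on 4+4+8+2 = 18 ballots; Epsilon wins 18–1.
Epsilon vs Sigma: Sigma, 13–6.
Epsilon vs Delta: 10 to 9, Epsilon.
Tau vs Gamma: 4+4+8+2 = 18 for Tau, 1 for Gamma — Tau by 18–1.
Tau vs Sigma: Tau, 10–9.
Tau vs Delta: Tau preferred on 4+8+2 = 14 ballots; Tau wins 14–5.
Gamma vs Sigma: Sigma wins 16–3.
Gamma–Delta: Gamma 11–8.
Sigma vs Delta: Sigma is ranked higher on 8+1 = 9 ballots, Delta on 10. Delta wins 10–9.
Every project wins at least one matchup (Epsilon beats Gamma; Tau beats Epsilon; Gamma beats Delta; Sigma beats Epsilon; Delta beats Sigma), so there is no Condorcet loser.

none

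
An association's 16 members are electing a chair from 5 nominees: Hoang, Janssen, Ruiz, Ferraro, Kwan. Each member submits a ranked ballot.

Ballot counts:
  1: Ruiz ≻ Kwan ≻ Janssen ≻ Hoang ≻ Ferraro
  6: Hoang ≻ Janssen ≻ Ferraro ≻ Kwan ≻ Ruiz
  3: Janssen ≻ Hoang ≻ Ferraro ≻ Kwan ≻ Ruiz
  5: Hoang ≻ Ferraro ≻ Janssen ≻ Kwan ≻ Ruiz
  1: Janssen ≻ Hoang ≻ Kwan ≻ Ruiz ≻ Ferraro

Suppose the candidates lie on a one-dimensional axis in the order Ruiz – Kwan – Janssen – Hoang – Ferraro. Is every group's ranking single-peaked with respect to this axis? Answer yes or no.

Axis positions: Ruiz=1, Kwan=2, Janssen=3, Hoang=4, Ferraro=5.
Group 1 (peak Ruiz at position 1): ranking walks positions 1-2-3-4-5, expanding outward from the peak — single-peaked.
Group 2 (peak Hoang at position 4): ranking walks positions 4-3-5-2-1, expanding outward from the peak — single-peaked.
Group 3 (peak Janssen at position 3): ranking walks positions 3-4-5-2-1, expanding outward from the peak — single-peaked.
Group 4 (peak Hoang at position 4): ranking walks positions 4-5-3-2-1, expanding outward from the peak — single-peaked.
Group 5 (peak Janssen at position 3): ranking walks positions 3-4-2-1-5, expanding outward from the peak — single-peaked.
Every ranking is single-peaked on this axis.

yes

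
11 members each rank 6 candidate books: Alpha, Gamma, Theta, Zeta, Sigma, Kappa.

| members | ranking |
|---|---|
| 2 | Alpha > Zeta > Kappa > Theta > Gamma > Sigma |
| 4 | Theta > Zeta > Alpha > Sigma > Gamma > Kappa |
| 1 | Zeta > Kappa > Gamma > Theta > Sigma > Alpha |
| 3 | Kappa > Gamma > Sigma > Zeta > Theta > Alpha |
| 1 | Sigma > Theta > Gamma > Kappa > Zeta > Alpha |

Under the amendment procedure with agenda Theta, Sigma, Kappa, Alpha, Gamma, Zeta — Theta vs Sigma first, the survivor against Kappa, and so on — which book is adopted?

Round 1: Theta vs Sigma — 7–4, Theta advances.
Round 2: Theta vs Kappa — 5–6, Kappa advances.
Round 3: Kappa vs Alpha — 5–6, Alpha advances.
Round 4: Alpha vs Gamma — 6–5, Alpha advances.
Round 5: Alpha vs Zeta — 2–9, Zeta advances.
Zeta survives the agenda.

Zeta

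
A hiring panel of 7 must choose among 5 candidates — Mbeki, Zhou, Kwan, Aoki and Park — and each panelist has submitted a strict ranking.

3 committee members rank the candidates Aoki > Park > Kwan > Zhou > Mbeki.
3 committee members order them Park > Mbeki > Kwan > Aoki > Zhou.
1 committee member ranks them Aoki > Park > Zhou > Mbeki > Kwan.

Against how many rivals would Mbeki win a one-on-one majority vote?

Mbeki against each rival (7 committee members):
Mbeki vs Zhou: Zhou wins 4–3.
Mbeki vs Kwan: Mbeki preferred on 3+1 = 4 ballots; Mbeki wins 4–3.
Mbeki vs Aoki: Aoki, 4–3.
Mbeki vs Park: 0 for Mbeki, 7 for Park — Park by 7–0.
Mbeki beats Kwan; loses to Zhou, Aoki, Park — 1 pairwise win.

1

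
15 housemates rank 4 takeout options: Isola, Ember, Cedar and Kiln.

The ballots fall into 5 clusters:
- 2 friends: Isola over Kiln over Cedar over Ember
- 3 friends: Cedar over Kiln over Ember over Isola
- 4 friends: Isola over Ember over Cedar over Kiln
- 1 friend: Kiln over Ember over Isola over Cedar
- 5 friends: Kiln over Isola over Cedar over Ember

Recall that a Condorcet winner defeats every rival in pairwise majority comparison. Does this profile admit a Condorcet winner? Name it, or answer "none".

Head-to-head results (15 friends):
Isola vs Ember: Isola preferred on 2+4+5 = 11 ballots; Isola wins 11–4.
Isola–Cedar: Isola 12–3.
Isola vs Kiln: 6 to 9, Kiln.
Ember vs Cedar: Ember is ranked higher on 4+1 = 5 ballots, Cedar on 10. Cedar wins 10–5.
Ember vs Kiln: Kiln wins 11–4.
Cedar vs Kiln: Kiln wins 8–7.
Kiln wins every pairwise contest, so Kiln is the Condorcet winner.

Kiln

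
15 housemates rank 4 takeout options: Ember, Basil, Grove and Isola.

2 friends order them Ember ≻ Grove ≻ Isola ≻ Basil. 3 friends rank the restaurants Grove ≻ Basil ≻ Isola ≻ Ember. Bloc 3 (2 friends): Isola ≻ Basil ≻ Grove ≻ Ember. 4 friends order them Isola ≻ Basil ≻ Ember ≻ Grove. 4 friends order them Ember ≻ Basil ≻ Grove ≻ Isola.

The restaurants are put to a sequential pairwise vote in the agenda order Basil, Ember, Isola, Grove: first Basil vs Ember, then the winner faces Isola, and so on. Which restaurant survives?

Round 1: Basil vs Ember — 9–6, Basil advances.
Round 2: Basil vs Isola — 7–8, Isola advances.
Round 3: Isola vs Grove — 6–9, Grove advances.
Grove survives the agenda.

Grove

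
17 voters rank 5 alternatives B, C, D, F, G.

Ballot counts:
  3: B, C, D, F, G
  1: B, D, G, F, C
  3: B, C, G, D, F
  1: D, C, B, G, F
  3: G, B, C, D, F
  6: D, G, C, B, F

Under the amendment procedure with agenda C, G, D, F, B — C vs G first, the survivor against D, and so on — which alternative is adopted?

B

Round 1: C vs G — 7–10, G advances.
Round 2: G vs D — 6–11, D advances.
Round 3: D vs F — 17–0, D advances.
Round 4: D vs B — 7–10, B advances.
B survives the agenda.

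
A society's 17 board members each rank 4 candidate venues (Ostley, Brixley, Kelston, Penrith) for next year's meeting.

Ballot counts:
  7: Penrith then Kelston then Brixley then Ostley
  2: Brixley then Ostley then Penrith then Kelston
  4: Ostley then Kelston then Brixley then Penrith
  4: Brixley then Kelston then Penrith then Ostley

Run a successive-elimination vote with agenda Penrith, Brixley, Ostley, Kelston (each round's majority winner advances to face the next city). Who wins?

Kelston

Round 1: Penrith vs Brixley — 7–10, Brixley advances.
Round 2: Brixley vs Ostley — 13–4, Brixley advances.
Round 3: Brixley vs Kelston — 6–11, Kelston advances.
Kelston survives the agenda.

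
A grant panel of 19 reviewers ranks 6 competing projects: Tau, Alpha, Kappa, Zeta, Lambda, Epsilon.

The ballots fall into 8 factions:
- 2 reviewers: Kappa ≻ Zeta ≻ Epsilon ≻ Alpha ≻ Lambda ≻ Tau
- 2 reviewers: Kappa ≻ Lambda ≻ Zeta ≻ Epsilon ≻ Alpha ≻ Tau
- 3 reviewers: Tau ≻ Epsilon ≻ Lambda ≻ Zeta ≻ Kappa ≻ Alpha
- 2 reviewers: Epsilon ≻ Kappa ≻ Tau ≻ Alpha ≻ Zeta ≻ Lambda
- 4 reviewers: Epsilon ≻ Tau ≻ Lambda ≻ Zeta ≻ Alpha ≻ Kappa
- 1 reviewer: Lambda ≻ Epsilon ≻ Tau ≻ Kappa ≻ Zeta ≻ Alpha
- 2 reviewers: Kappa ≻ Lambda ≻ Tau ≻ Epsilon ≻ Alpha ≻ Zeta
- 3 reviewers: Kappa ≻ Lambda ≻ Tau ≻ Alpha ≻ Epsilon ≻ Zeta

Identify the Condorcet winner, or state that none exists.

Pairwise majorities:
Tau vs Alpha: 15 to 4, Tau.
Tau vs Kappa: Kappa, 11–8.
Tau vs Zeta: Tau, 15–4.
Tau vs Lambda: Lambda wins 10–9.
Tau vs Epsilon: Epsilon, 11–8.
Alpha vs Kappa: Alpha is ranked higher on 4 ballots, Kappa on 15. Kappa wins 15–4.
Alpha vs Zeta: Zeta, 12–7.
Alpha vs Lambda: Lambda, 15–4.
Alpha vs Epsilon: Epsilon wins 16–3.
Kappa vs Zeta: Kappa preferred on 2+2+2+1+2+3 = 12 ballots; Kappa wins 12–7.
Kappa–Lambda: Kappa 11–8.
Kappa vs Epsilon: 9 to 10, Epsilon.
Zeta vs Lambda: Lambda, 15–4.
Zeta vs Epsilon: Epsilon wins 15–4.
Lambda vs Epsilon: Epsilon, 11–8.
Epsilon beats each of Tau, Alpha, Kappa, Zeta, Lambda — Epsilon is the Condorcet winner.

Epsilon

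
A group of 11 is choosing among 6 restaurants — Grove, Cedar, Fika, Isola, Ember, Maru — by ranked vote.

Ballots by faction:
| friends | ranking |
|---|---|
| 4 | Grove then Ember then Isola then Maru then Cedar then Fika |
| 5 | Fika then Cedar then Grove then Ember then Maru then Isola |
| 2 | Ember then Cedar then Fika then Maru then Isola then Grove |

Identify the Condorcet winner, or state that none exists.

Check each pair by majority over 11 ballots:
Grove vs Cedar: Cedar, 7–4.
Grove vs Fika: Fika wins 7–4.
Grove–Isola: Grove 9–2.
Grove vs Ember: Grove preferred on 4+5 = 9 ballots; Grove wins 9–2.
Grove vs Maru: Grove, 9–2.
Cedar vs Fika: 6 to 5, Cedar.
Cedar vs Isola: 7 to 4, Cedar.
Cedar vs Ember: Ember wins 6–5.
Cedar vs Maru: Cedar, 7–4.
Fika–Isola: Fika 7–4.
Fika vs Ember: Fika is ranked higher on 5 ballots, Ember on 6. Ember wins 6–5.
Fika–Maru: Fika 7–4.
Isola vs Ember: Ember, 11–0.
Isola vs Maru: 4 for Isola, 7 for Maru — Maru by 7–4.
Ember vs Maru: Ember, 11–0.
Every restaurant loses at least once (Grove loses to Cedar; Cedar loses to Ember; Fika loses to Cedar; Isola loses to Grove; Ember loses to Grove; Maru loses to Grove). The majority relation contains the cycle Grove > Ember > Cedar > Grove, so there is no Condorcet winner.

none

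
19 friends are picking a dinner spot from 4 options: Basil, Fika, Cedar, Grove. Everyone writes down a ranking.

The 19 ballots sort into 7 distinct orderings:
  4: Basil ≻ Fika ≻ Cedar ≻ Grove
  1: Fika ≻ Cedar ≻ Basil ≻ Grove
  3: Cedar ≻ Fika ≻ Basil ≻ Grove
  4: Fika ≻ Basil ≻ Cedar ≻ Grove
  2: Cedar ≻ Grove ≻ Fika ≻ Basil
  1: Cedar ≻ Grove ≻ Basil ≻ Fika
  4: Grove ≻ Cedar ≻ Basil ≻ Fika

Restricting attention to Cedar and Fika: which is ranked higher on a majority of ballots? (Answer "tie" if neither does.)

Cedar

Ballots ranking Cedar above Fika: 3 + 2 + 1 + 4 = 10.
Ballots ranking Fika above Cedar: 19 − 10 = 9.
Cedar wins the head-to-head 10–9.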